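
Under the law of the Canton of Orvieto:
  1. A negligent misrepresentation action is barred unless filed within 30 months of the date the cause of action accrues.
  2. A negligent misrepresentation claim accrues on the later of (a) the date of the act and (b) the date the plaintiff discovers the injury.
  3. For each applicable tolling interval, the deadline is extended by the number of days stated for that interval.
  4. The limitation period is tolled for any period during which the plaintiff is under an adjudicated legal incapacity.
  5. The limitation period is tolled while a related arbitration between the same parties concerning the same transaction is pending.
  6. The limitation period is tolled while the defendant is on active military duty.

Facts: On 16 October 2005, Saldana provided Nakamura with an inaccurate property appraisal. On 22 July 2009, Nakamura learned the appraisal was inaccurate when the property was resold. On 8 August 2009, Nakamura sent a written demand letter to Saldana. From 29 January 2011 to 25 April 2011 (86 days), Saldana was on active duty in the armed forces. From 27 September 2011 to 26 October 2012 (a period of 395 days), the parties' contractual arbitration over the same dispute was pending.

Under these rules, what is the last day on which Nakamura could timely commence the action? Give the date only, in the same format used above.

17 May 2013

Because discovery on 22 July 2009 post-dates the 16 October 2005 act, accrual under the later-of rule falls on 22 July 2009.
30 months from 22 July 2009 is 22 January 2012.
Because the defendant's active military service ran from 29 January 2011 to 25 April 2011, the deadline is extended by 86 days to 17 April 2012.
The pending related arbitration from 27 September 2011 to 26 October 2012 tolled the period for 395 days, extending the deadline to 17 May 2013.
None of the other events listed affects the running of the period under the stated rules.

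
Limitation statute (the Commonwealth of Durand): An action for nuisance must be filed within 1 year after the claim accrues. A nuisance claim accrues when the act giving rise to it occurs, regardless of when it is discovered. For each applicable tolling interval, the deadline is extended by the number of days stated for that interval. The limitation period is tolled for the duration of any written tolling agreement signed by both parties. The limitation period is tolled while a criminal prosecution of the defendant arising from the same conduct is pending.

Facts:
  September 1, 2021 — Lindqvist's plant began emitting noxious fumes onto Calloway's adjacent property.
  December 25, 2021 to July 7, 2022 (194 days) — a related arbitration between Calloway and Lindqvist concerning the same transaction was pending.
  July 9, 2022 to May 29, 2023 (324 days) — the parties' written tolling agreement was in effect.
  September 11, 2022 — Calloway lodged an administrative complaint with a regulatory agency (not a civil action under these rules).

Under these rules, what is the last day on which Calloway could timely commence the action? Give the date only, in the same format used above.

July 22, 2023

The claim accrued on September 1, 2021, the date of the act.
The untolled deadline — 1 year after September 1, 2021 — is September 1, 2022.
The written tolling agreement from July 9, 2022 to May 29, 2023 tolled the period for 324 days, extending the deadline to July 22, 2023.
Although a pending arbitration ran from December 25, 2021 to July 7, 2022, the stated rules do not make that a tolling event, so it is disregarded.
None of the other events listed affects the running of the period under the stated rules.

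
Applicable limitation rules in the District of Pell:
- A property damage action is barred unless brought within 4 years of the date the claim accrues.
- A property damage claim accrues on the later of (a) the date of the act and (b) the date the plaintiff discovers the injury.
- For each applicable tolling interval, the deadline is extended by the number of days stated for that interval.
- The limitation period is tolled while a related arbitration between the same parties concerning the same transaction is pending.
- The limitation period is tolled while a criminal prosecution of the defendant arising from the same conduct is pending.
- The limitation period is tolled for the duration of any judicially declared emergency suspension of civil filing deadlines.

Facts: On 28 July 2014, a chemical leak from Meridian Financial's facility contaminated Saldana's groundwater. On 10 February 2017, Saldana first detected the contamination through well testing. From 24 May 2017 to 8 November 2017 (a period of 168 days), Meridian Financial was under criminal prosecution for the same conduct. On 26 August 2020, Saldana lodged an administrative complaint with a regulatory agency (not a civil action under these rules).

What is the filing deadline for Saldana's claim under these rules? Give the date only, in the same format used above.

Because discovery on 10 February 2017 post-dates the 28 July 2014 act, accrual under the later-of rule falls on 10 February 2017.
Adding the 4 years base period to 10 February 2017 gives a deadline of 10 February 2021, before any tolling.
Because the pending criminal prosecution ran from 24 May 2017 to 8 November 2017, the deadline is extended by 168 days to 28 July 2021.
Nothing else in the chronology tolls or restarts the period.

28 July 2021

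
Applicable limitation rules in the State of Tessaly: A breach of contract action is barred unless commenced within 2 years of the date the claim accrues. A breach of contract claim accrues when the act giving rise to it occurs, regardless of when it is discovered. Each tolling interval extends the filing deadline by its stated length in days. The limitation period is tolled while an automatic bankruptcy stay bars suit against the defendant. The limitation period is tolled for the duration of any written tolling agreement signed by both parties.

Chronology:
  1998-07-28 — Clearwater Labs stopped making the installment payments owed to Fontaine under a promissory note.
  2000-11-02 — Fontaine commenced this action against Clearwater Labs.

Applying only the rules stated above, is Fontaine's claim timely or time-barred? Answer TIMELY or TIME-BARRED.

The limitation period began to run on 1998-07-28.
The untolled deadline — 2 years after 1998-07-28 — is 2000-07-28.
Fontaine filed on 2000-11-02, after the 2000-07-28 deadline, so the action is time-barred.

TIME-BARRED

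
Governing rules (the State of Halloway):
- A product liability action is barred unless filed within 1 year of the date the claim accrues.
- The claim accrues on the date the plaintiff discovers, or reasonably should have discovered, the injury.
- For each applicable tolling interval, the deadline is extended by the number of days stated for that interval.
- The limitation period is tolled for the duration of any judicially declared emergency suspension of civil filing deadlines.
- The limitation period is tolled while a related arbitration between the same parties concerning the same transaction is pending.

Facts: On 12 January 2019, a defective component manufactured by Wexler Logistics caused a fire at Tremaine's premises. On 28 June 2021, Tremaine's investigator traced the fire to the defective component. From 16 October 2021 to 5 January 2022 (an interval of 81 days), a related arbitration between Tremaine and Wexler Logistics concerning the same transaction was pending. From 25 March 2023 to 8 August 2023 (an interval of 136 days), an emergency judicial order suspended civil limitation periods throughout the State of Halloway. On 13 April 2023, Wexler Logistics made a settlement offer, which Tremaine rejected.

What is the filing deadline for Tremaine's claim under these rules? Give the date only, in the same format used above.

Under the discovery rule, the claim accrued on 28 June 2021, when Tremaine discovered the injury — not on the 12 January 2019 date of the underlying act.
The untolled deadline — 1 year after 28 June 2021 — is 28 June 2022.
Because the pending related arbitration ran from 16 October 2021 to 5 January 2022, the deadline is extended by 81 days to 17 September 2022.
The emergency suspension of filing deadlines starting 25 March 2023 came too late — the period had run on 17 September 2022 — and so does not extend the deadline.
The other events in the timeline have no effect on the limitation period under the stated rules.

17 September 2022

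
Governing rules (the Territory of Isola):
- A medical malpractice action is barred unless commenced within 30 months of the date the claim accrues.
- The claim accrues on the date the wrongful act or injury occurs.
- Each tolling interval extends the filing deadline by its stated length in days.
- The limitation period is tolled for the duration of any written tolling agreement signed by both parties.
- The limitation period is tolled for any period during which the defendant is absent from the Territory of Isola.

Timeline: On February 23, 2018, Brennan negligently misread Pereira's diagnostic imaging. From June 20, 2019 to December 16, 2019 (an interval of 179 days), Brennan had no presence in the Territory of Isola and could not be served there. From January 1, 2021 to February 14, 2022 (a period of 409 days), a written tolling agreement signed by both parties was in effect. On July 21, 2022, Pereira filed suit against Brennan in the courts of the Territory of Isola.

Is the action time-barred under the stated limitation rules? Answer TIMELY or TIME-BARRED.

TIME-BARRED

The claim accrued on February 23, 2018, the date of the act.
30 months from February 23, 2018 is August 23, 2020.
Because the defendant's absence from the jurisdiction ran from June 20, 2019 to December 16, 2019, the deadline is extended by 179 days to February 18, 2021.
The written tolling agreement from January 1, 2021 to February 14, 2022 tolled the period for 409 days, extending the deadline to April 3, 2022.
Filing on July 21, 2022 missed the April 3, 2022 deadline — the action is time-barred.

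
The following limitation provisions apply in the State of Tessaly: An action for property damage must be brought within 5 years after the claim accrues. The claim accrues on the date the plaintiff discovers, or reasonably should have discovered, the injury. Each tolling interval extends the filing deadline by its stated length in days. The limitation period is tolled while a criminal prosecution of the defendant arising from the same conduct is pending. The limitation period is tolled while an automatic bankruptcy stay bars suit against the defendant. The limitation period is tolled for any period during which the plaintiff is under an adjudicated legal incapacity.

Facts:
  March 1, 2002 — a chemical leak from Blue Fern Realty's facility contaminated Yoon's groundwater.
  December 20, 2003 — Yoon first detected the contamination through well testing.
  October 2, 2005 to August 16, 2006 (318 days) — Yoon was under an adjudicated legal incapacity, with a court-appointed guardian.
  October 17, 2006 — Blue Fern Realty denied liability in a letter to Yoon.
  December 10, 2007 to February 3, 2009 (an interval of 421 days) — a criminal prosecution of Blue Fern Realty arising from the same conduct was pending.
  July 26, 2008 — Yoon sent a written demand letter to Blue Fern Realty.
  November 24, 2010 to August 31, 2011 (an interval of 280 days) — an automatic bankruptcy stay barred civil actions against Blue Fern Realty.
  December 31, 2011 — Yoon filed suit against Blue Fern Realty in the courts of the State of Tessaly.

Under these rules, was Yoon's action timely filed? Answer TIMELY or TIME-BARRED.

Accrual is tied to discovery, so the period began on December 20, 2003 rather than on March 1, 2002 when the act occurred.
The untolled deadline — 5 years after December 20, 2003 — is December 20, 2008.
The period was tolled for 318 days by the plaintiff's legal incapacity (October 2, 2005 to August 16, 2006), pushing the deadline to November 3, 2009.
The period was tolled for 421 days by the pending criminal prosecution (December 10, 2007 to February 3, 2009), pushing the deadline to December 29, 2010.
Because the automatic bankruptcy stay ran from November 24, 2010 to August 31, 2011, the deadline is extended by 280 days to October 5, 2011.
Nothing else in the chronology tolls or restarts the period.
Filing on December 31, 2011 missed the October 5, 2011 deadline — the action is time-barred.

TIME-BARRED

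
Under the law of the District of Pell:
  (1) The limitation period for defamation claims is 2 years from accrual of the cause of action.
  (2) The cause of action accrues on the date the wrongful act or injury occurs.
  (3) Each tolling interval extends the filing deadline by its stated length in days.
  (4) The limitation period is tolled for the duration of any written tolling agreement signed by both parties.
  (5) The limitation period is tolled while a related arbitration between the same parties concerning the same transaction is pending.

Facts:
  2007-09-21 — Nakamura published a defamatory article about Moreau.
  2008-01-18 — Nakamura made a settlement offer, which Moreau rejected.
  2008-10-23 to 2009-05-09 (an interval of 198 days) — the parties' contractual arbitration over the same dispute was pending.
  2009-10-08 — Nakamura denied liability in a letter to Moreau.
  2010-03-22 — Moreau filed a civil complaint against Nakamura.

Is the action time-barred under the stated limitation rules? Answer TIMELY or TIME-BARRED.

The claim accrued on 2007-09-21, when the wrongful act occurred.
The untolled deadline — 2 years after 2007-09-21 — is 2009-09-21.
The period was tolled for 198 days by the pending related arbitration (2008-10-23 to 2009-05-09), pushing the deadline to 2010-04-07.
None of the other events listed affects the running of the period under the stated rules.
Filing on 2010-03-22 beat the 2010-04-07 deadline — the action is timely.

TIMELY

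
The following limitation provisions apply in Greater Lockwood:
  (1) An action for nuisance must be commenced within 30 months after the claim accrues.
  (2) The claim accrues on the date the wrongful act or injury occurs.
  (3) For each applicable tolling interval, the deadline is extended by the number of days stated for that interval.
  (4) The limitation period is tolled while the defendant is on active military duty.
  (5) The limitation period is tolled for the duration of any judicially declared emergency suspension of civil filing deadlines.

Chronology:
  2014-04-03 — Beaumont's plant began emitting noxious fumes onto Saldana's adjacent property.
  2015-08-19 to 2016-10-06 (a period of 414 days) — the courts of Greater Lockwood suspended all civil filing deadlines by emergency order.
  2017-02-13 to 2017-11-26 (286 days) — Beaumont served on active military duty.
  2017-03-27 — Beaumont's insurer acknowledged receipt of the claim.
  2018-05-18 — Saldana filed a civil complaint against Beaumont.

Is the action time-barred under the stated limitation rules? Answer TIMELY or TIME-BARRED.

TIMELY

The claim accrued on 2014-04-03, when the wrongful act occurred.
Adding the 30 months base period to 2014-04-03 gives a deadline of 2016-10-03, before any tolling.
The period was tolled for 414 days by the emergency suspension of filing deadlines (2015-08-19 to 2016-10-06), pushing the deadline to 2017-11-21.
The period was tolled for 286 days by the defendant's active military service (2017-02-13 to 2017-11-26), pushing the deadline to 2018-09-03.
Nothing else in the chronology tolls or restarts the period.
Filing on 2018-05-18 beat the 2018-09-03 deadline — the action is timely.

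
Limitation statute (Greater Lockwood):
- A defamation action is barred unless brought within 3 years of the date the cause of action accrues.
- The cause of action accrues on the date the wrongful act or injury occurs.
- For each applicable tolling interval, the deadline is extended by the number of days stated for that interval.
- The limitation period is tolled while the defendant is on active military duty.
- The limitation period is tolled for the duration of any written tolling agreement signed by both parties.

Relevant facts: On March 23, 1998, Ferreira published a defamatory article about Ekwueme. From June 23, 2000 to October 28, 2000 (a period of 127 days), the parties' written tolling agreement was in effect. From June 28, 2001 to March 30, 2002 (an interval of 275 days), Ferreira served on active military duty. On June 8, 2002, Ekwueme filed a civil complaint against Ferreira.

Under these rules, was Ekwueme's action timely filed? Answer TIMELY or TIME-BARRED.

TIME-BARRED

The limitation period began to run on March 23, 1998.
Adding the 3 years base period to March 23, 1998 gives a deadline of March 23, 2001, before any tolling.
The written tolling agreement from June 23, 2000 to October 28, 2000 tolled the period for 127 days, extending the deadline to July 28, 2001.
Because the defendant's active military service ran from June 28, 2001 to March 30, 2002, the deadline is extended by 275 days to April 29, 2002.
The June 8, 2002 filing falls after the April 29, 2002 deadline; the claim is time-barred.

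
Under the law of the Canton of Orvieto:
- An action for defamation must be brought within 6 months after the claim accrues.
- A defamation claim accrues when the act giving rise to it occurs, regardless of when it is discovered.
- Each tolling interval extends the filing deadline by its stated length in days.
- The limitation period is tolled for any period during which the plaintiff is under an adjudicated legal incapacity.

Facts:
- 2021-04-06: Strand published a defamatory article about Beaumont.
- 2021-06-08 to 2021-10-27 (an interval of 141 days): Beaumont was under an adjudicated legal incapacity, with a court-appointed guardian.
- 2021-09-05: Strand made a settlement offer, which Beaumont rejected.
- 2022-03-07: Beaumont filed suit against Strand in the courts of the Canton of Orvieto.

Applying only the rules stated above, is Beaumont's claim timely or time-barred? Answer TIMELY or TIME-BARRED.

The claim accrued on 2021-04-06, the date of the act.
6 months from 2021-04-06 is 2021-10-06.
The plaintiff's legal incapacity from 2021-06-08 to 2021-10-27 tolled the period for 141 days, extending the deadline to 2022-02-24.
The other events in the timeline have no effect on the limitation period under the stated rules.
Filing on 2022-03-07 missed the 2022-02-24 deadline — the action is time-barred.

TIME-BARRED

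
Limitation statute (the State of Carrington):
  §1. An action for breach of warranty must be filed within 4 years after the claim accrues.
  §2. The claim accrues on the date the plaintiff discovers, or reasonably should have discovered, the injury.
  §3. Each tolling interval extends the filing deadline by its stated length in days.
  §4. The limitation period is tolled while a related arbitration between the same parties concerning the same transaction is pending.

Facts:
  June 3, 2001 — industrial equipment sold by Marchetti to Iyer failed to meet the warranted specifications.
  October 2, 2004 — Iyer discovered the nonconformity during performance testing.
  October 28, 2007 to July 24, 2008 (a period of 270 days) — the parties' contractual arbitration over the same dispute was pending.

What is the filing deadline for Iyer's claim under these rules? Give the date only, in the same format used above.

June 29, 2009

The claim did not accrue until Iyer discovered the injury on October 2, 2004; the June 3, 2001 act date does not start the clock under the stated rule.
The untolled deadline — 4 years after October 2, 2004 — is October 2, 2008.
The pending related arbitration from October 28, 2007 to July 24, 2008 tolled the period for 270 days, extending the deadline to June 29, 2009.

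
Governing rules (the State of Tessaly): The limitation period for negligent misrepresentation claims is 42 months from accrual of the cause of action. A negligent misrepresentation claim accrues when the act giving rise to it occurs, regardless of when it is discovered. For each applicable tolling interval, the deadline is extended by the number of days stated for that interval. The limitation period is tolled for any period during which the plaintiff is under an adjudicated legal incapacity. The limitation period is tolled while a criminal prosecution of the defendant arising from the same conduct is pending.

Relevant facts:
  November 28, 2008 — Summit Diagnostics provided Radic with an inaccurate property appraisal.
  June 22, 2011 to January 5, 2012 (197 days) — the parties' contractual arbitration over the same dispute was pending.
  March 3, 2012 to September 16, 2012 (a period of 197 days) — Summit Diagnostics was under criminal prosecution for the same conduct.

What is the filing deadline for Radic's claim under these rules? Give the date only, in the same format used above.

December 11, 2012

The claim accrued on November 28, 2008, when the wrongful act occurred.
The untolled deadline — 42 months after November 28, 2008 — is May 28, 2012.
The period was tolled for 197 days by the pending criminal prosecution (March 3, 2012 to September 16, 2012), pushing the deadline to December 11, 2012.
Although a pending arbitration ran from June 22, 2011 to January 5, 2012, the stated rules do not make that a tolling event, so it is disregarded.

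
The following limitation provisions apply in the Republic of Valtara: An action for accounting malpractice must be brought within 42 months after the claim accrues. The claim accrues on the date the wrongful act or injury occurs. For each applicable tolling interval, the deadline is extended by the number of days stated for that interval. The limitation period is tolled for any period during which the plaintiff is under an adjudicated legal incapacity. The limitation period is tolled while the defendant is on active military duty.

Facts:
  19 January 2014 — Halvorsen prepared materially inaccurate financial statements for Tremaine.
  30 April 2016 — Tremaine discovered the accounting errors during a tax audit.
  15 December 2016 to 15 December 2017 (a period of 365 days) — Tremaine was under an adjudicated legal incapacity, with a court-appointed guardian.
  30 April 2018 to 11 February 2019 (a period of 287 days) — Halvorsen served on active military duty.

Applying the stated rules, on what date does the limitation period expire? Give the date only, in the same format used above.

2 May 2019

Because the rule ties accrual to occurrence, the claim accrued on 19 January 2014, not on the 30 April 2016 discovery date.
The untolled deadline — 42 months after 19 January 2014 — is 19 July 2017.
Because the plaintiff's legal incapacity ran from 15 December 2016 to 15 December 2017, the deadline is extended by 365 days to 19 July 2018.
The defendant's active military service from 30 April 2018 to 11 February 2019 tolled the period for 287 days, extending the deadline to 2 May 2019.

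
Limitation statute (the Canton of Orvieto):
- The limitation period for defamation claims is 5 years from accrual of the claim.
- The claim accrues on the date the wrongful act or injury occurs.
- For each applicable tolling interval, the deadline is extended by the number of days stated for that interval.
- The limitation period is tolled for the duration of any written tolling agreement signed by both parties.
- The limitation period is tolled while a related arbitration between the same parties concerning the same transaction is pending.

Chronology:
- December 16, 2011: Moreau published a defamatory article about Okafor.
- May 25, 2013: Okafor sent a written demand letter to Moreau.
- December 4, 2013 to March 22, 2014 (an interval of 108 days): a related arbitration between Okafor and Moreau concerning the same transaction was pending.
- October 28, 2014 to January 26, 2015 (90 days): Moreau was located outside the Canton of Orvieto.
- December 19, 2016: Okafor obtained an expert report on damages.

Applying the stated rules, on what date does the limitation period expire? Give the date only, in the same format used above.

April 3, 2017

The limitation period began to run on December 16, 2011.
The untolled deadline — 5 years after December 16, 2011 — is December 16, 2016.
The period was tolled for 108 days by the pending related arbitration (December 4, 2013 to March 22, 2014), pushing the deadline to April 3, 2017.
The defendant's absence from the jurisdiction from October 28, 2014 to January 26, 2015 does not toll the period, because no stated rule makes the defendant's absence a tolling event.
None of the other events listed affects the running of the period under the stated rules.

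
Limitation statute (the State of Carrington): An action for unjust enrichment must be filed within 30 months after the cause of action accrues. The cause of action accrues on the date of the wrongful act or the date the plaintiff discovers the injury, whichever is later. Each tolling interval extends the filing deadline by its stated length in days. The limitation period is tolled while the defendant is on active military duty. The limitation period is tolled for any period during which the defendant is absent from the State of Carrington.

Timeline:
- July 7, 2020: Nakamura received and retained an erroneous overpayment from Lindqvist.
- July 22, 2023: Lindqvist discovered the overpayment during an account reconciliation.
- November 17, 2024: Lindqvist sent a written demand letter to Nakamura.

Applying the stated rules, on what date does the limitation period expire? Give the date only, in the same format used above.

The claim accrued on July 22, 2023 — the later of the July 7, 2020 act and the July 22, 2023 discovery.
The untolled deadline — 30 months after July 22, 2023 — is January 22, 2026.
The other events in the timeline have no effect on the limitation period under the stated rules.

January 22, 2026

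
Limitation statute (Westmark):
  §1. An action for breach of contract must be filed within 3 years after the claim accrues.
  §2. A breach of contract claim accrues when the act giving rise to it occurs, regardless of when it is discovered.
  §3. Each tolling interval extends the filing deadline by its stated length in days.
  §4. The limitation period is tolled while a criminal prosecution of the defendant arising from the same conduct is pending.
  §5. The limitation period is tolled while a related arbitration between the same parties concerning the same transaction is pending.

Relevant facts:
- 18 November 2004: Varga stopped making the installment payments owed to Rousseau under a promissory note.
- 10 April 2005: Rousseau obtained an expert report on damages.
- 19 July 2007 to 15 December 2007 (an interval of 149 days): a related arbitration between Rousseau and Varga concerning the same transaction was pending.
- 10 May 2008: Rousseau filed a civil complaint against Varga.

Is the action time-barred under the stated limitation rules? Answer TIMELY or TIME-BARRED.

The limitation period began to run on 18 November 2004.
The untolled deadline — 3 years after 18 November 2004 — is 18 November 2007.
The period was tolled for 149 days by the pending related arbitration (19 July 2007 to 15 December 2007), pushing the deadline to 15 April 2008.
Nothing else in the chronology tolls or restarts the period.
The 10 May 2008 filing falls after the 15 April 2008 deadline; the claim is time-barred.

TIME-BARRED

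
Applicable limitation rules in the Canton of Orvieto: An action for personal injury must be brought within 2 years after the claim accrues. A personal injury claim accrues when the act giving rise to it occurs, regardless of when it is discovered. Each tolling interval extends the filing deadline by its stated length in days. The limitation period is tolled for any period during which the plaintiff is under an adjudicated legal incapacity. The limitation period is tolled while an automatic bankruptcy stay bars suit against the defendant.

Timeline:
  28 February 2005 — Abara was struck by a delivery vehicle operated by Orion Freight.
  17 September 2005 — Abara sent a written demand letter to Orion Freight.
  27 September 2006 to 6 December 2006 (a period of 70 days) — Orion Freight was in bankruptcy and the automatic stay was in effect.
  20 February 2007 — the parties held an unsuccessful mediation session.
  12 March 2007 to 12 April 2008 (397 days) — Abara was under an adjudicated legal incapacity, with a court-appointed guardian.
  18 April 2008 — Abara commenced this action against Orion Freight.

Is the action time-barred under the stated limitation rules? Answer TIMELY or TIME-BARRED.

TIMELY

The limitation period began to run on 28 February 2005.
The untolled deadline — 2 years after 28 February 2005 — is 28 February 2007.
Because the automatic bankruptcy stay ran from 27 September 2006 to 6 December 2006, the deadline is extended by 70 days to 9 May 2007.
The period was tolled for 397 days by the plaintiff's legal incapacity (12 March 2007 to 12 April 2008), pushing the deadline to 9 June 2008.
Nothing else in the chronology tolls or restarts the period.
The 18 April 2008 filing precedes the 9 June 2008 deadline; the claim is timely.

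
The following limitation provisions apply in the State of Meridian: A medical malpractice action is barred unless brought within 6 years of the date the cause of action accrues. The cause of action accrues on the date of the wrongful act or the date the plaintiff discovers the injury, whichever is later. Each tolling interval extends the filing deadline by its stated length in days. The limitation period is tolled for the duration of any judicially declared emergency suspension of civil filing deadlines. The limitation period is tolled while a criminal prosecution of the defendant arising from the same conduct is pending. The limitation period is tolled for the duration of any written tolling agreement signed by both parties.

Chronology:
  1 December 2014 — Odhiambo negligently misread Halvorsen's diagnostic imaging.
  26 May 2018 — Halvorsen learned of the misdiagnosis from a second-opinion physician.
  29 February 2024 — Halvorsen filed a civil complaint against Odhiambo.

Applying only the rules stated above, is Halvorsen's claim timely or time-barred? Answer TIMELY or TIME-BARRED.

Because discovery on 26 May 2018 post-dates the 1 December 2014 act, accrual under the later-of rule falls on 26 May 2018.
The untolled deadline — 6 years after 26 May 2018 — is 26 May 2024.
Filing on 29 February 2024 beat the 26 May 2024 deadline — the action is timely.

TIMELY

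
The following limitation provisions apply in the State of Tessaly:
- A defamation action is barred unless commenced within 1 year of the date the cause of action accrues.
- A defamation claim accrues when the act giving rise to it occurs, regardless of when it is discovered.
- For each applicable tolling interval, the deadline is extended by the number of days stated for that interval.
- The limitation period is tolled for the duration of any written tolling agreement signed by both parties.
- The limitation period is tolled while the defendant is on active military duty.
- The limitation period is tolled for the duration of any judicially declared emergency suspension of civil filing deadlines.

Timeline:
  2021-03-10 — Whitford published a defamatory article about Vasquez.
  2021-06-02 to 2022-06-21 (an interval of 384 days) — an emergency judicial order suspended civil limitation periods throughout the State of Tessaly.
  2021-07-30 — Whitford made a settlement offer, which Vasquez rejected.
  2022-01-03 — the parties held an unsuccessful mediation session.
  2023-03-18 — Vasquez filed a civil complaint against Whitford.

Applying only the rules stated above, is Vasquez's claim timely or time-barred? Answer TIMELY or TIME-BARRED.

TIMELY

The cause of action accrued on 2021-03-10, the date of the act.
The untolled deadline — 1 year after 2021-03-10 — is 2022-03-10.
The period was tolled for 384 days by the emergency suspension of filing deadlines (2021-06-02 to 2022-06-21), pushing the deadline to 2023-03-29.
None of the other events listed affects the running of the period under the stated rules.
Filing on 2023-03-18 beat the 2023-03-29 deadline — the action is timely.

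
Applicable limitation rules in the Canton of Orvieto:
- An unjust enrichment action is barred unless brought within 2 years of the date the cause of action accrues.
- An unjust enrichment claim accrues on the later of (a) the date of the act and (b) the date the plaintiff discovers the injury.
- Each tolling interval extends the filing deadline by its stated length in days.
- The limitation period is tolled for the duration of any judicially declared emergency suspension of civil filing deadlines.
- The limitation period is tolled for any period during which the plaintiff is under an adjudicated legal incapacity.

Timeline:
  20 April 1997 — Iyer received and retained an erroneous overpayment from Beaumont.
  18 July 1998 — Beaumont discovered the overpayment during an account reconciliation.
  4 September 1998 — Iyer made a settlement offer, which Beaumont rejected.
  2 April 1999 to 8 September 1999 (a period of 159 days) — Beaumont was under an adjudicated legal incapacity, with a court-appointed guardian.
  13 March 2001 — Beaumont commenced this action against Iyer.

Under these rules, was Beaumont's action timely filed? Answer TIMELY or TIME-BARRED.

Taking the later of the act (20 April 1997) and discovery (18 July 1998), the claim accrued on 18 July 1998.
Adding the 2 years base period to 18 July 1998 gives a deadline of 18 July 2000, before any tolling.
Because the plaintiff's legal incapacity ran from 2 April 1999 to 8 September 1999, the deadline is extended by 159 days to 24 December 2000.
The other events in the timeline have no effect on the limitation period under the stated rules.
Beaumont filed on 13 March 2001, after the 24 December 2000 deadline, so the action is time-barred.

TIME-BARRED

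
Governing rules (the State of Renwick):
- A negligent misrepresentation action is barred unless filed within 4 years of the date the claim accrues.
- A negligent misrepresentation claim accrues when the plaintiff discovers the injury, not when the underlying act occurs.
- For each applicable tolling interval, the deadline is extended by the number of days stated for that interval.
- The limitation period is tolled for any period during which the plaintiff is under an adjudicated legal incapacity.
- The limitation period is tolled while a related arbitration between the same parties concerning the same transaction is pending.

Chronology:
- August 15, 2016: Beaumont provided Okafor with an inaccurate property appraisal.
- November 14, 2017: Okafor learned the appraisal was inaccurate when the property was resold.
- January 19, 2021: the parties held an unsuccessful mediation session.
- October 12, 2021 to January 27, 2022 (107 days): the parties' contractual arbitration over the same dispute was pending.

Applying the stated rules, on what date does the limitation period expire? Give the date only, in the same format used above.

March 1, 2022

Under the discovery rule, the claim accrued on November 14, 2017, when Okafor discovered the injury — not on the August 15, 2016 date of the underlying act.
Adding the 4 years base period to November 14, 2017 gives a deadline of November 14, 2021, before any tolling.
Because the pending related arbitration ran from October 12, 2021 to January 27, 2022, the deadline is extended by 107 days to March 1, 2022.
The other events in the timeline have no effect on the limitation period under the stated rules.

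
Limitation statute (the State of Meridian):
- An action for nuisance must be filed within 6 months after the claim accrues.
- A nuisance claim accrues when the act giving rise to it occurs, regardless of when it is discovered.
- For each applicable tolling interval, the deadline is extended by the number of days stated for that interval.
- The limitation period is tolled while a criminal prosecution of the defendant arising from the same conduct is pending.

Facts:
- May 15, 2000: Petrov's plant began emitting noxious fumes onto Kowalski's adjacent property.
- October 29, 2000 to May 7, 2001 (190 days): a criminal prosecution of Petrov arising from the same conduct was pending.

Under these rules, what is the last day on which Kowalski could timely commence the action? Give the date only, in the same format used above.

The claim accrued on May 15, 2000, when the wrongful act occurred.
6 months from May 15, 2000 is November 15, 2000.
The pending criminal prosecution from October 29, 2000 to May 7, 2001 tolled the period for 190 days, extending the deadline to May 24, 2001.

May 24, 2001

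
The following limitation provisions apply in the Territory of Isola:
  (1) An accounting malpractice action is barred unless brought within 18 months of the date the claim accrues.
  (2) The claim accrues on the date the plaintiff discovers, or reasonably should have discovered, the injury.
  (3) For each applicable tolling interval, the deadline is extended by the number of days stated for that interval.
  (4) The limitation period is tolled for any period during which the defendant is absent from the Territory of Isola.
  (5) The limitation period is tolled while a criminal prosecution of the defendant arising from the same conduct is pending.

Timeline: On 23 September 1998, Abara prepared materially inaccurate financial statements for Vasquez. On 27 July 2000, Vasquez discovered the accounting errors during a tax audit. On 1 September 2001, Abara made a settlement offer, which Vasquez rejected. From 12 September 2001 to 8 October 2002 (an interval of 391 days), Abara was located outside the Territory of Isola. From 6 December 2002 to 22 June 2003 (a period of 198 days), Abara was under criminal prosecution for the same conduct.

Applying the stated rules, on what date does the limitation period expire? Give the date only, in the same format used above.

The claim did not accrue until Vasquez discovered the injury on 27 July 2000; the 23 September 1998 act date does not start the clock under the stated rule.
18 months from 27 July 2000 is 27 January 2002.
The period was tolled for 391 days by the defendant's absence from the jurisdiction (12 September 2001 to 8 October 2002), pushing the deadline to 22 February 2003.
The period was tolled for 198 days by the pending criminal prosecution (6 December 2002 to 22 June 2003), pushing the deadline to 8 September 2003.
The other events in the timeline have no effect on the limitation period under the stated rules.

8 September 2003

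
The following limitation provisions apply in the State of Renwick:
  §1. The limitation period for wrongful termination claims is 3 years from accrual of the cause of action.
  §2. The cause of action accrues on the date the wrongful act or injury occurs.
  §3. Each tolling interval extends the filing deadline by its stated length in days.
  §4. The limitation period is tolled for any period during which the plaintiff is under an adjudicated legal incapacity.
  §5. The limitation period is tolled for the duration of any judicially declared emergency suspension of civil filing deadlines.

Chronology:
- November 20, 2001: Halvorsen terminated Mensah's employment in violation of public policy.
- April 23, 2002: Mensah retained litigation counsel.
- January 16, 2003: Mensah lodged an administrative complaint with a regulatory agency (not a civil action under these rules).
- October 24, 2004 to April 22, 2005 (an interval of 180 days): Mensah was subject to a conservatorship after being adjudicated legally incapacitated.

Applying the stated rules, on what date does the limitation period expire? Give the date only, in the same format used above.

The limitation period began to run on November 20, 2001.
Adding the 3 years base period to November 20, 2001 gives a deadline of November 20, 2004, before any tolling.
Because the plaintiff's legal incapacity ran from October 24, 2004 to April 22, 2005, the deadline is extended by 180 days to May 19, 2005.
None of the other events listed affects the running of the period under the stated rules.

May 19, 2005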